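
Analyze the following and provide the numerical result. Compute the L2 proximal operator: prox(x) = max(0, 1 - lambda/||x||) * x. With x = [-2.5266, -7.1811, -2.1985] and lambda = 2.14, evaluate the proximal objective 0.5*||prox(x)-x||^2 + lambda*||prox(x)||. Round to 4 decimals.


Step 1: Compute ||x||.
||x|| = 7.9237
Step 2: Compute scaling factor.
scale = max(0, 1 - 2.14/7.9237) = 0.7299
Step 3: prox(x) = [-1.8442, -5.2417, -1.6047]
||prox(x)|| = 5.7837
Step 4: Proximal objective.
0.5*||prox-x||^2 = 2.2898
lambda*||prox|| = 12.3771
Total = 14.667


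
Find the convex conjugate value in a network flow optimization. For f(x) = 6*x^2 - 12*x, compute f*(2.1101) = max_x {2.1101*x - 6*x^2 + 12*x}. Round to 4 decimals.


f*(y) = sup_x {y*x - a*x^2 - b*x} = sup_x {(y-b)*x - a*x^2}
FOC: (y - b) - 2a*x = 0 => x* = (y - b)/(2a)
x* = (2.1101 + 12)/(2*6) = 1.1758
f*(2.1101) = (y-b)^2/(4a) = (2.1101 + 12)^2/(4*6)
= 199.0949/24 = 8.2956


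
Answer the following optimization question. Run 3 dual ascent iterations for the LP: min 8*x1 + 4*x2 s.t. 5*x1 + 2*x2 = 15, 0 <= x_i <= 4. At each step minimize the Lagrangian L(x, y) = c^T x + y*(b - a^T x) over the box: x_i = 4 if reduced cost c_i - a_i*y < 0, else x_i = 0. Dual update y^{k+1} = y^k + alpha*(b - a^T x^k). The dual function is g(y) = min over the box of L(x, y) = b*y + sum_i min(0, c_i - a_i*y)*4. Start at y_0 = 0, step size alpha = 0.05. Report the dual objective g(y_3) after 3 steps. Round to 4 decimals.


Dual ascent for LP: min 8*x1 + 4*x2, 5*x1 + 2*x2 = 15, 0 <= x_i <= 4
Step 1: y^k = 0.0, reduced costs: (8.0, 4.0)
  x^k = (0.0, 0.0), subgradient = b - a^T x = 15.0
  y^{k+1} = 0.0 + 0.05*15.0 = 0.75
Step 2: y^k = 0.75, reduced costs: (4.25, 2.5)
  x^k = (0.0, 0.0), subgradient = b - a^T x = 15.0
  y^{k+1} = 0.75 + 0.05*15.0 = 1.5
Step 3: y^k = 1.5, reduced costs: (0.5, 1.0)
  x^k = (0.0, 0.0), subgradient = b - a^T x = 15.0
  y^{k+1} = 1.5 + 0.05*15.0 = 2.25
Dual objective at y_3 = 2.25: reduced costs (-3.25, -0.5), box minimizer x = (4.0, 4.0)
g(y_3) = b*y + (c1 - a1*y)*x1 + (c2 - a2*y)*x2 = 15*2.25 + (-3.25)*4.0 + (-0.5)*4.0 = 33.75 - 13.0 - 2.0 = 18.75


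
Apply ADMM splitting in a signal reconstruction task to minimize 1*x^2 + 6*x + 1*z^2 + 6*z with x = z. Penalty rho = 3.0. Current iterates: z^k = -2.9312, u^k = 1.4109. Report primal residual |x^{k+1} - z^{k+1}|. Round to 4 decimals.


ADMM iteration with rho = 3.0, z^k = -2.9312, u^k = 1.4109
Step 1: x-update.
Minimize 1*x^2 + 6*x + (3.0/2)*(x + 2.9312 + 1.4109)^2
FOC: (2*1 + 3.0)*x = -6 + 3.0*(-2.9312 - 1.4109)
x^{k+1} = -3.8053
Step 2: z-update.
Minimize 1*z^2 + 6*z + (3.0/2)*(-3.8053 - z + 1.4109)^2
FOC: (2*1 + 3.0)*z = -6 + 3.0*(-3.8053 + 1.4109)
z^{k+1} = -2.6366
Step 3: u-update.
u^{k+1} = 1.4109 - 3.8053 + 2.6366 = 0.2423
Step 4: Primal residual = |-3.8053 + 2.6366| = 1.1686


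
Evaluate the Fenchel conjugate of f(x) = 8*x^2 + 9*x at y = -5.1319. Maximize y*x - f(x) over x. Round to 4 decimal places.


f*(y) = sup_x {y*x - a*x^2 - b*x} = sup_x {(y-b)*x - a*x^2}
FOC: (y - b) - 2a*x = 0 => x* = (y - b)/(2a)
x* = (-5.1319 - 9)/(2*8) = -0.8832
f*(-5.1319) = (y-b)^2/(4a) = (-5.1319 - 9)^2/(4*8)
= 199.7106/32 = 6.241


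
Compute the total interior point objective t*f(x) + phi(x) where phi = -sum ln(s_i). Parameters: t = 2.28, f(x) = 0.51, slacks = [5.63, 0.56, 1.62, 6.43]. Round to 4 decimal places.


Step 1: Compute log-barrier.
ln values: [1.7281, -0.5798, 0.4824, 1.861]
phi = -(1.7281 - 0.5798 + 0.4824 + 1.861) = -3.4917
Step 2: Compute augmented objective.
t*f(x) = 2.28*0.51 = 1.1628
Total = 1.1628 - 3.4917 = -2.3289


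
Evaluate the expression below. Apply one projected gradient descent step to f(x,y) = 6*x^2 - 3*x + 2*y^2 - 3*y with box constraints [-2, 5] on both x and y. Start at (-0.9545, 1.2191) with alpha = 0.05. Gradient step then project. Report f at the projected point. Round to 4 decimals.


Step 1: Compute gradient at (-0.9545, 1.2191).
grad_x = 2*6*-0.9545 - 3 = -14.454
grad_y = 2*2*1.2191 - 3 = 1.8764
Step 2: Gradient step.
x_raw = -0.9545 - 0.05*-14.454 = -0.2318
y_raw = 1.2191 - 0.05*1.8764 = 1.1253
Step 3: Project onto [-2, 5].
x_proj = clip(-0.2318) = -0.2318
y_proj = clip(1.1253) = 1.1253
Step 4: Evaluate f.
f(-0.2318, 1.1253) = 0.1745


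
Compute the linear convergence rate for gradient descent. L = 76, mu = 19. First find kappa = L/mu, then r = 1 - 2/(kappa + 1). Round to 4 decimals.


Step 1: Compute the condition number.
kappa = L/mu = 76/19 = 4.0
Step 2: Compute the convergence rate.
r = 1 - 2/(kappa + 1) = 1 - 2*mu/(L + mu) = (L - mu)/(L + mu) = 57/95 = 0.6


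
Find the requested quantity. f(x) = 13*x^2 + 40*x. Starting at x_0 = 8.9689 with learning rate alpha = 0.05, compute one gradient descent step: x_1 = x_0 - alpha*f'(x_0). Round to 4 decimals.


We compute the gradient at x_0 and apply the update.
f'(x) = 26*x + 40
f'(8.9689) = 26*8.9689 + 40 = 273.1914
x_1 = 8.9689 - 0.05*273.1914 = -4.6907


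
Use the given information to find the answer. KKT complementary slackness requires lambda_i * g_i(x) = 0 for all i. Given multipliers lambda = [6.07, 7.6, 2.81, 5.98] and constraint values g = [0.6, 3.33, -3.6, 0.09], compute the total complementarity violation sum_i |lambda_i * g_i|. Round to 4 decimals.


KKT complementary slackness check:
lambda_1 * g_1 = 6.07 * 0.6 = 3.642
lambda_2 * g_2 = 7.6 * 3.33 = 25.308
lambda_3 * g_3 = 2.81 * -3.6 = -10.116
lambda_4 * g_4 = 5.98 * 0.09 = 0.5382
Total violation = 3.642 + 25.308 + 10.116 + 0.5382 = 39.6042


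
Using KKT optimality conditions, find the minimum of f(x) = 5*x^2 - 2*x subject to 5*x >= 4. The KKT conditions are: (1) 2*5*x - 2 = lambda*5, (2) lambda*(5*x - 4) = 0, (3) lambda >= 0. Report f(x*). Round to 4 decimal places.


Step 1: Try lambda = 0 (constraint inactive).
x_unc = 2/(2*5) = 0.2
Check: 5*0.2 = 1.0 < 4 -- violated!
Step 2: Constraint must be active: 5*x = 4
x* = 4/5 = 0.8
lambda = (2*5*0.8 - 2)/5 = 1.2
Step 3: Compute optimal value.
f(x*) = 5*0.8^2 - 2*0.8 = 1.6


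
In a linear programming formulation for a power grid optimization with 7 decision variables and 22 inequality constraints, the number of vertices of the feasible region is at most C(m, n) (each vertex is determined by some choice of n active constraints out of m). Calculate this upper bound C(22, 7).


Each vertex corresponds to some choice of n active constraints out of m, so the number of vertices is at most C(m, n) = m! / (n!(m-n)!).
m = 22, n = 7
Numerator: 22 * 21 * 20 * 19 * 18 * 17 * 16
Denominator: 7! = 5040
C(22, 7) = 170544


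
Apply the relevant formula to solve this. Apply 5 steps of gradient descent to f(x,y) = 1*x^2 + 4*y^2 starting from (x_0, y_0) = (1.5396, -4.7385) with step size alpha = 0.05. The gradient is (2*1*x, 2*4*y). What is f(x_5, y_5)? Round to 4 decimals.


Gradient descent on f(x,y) = 1*x^2 + 4*y^2.
Starting point: (1.5396, -4.7385), alpha = 0.05
Step 1: grad_x = 2*1*1.5396 = 3.0792, grad_y = 2*4*-4.7385 = -37.908
  x_1 = 1.5396 - 0.05*3.0792 = 1.3856
  y_1 = -4.7385 - 0.05*-37.908 = -2.8431
Step 2: grad_x = 2*1*1.3856 = 2.7713, grad_y = 2*4*-2.8431 = -22.7448
  x_2 = 1.3856 - 0.05*2.7713 = 1.2471
  y_2 = -2.8431 - 0.05*-22.7448 = -1.7059
Step 3: grad_x = 2*1*1.2471 = 2.4942, grad_y = 2*4*-1.7059 = -13.6469
  x_3 = 1.2471 - 0.05*2.4942 = 1.1224
  y_3 = -1.7059 - 0.05*-13.6469 = -1.0235
Step 4: grad_x = 2*1*1.1224 = 2.2447, grad_y = 2*4*-1.0235 = -8.1881
  x_4 = 1.1224 - 0.05*2.2447 = 1.0101
  y_4 = -1.0235 - 0.05*-8.1881 = -0.6141
Step 5: grad_x = 2*1*1.0101 = 2.0203, grad_y = 2*4*-0.6141 = -4.9129
  x_5 = 1.0101 - 0.05*2.0203 = 0.9091
  y_5 = -0.6141 - 0.05*-4.9129 = -0.3685
f(0.9091, -0.3685) = 1*0.9091^2 + 4*(-0.3685)^2 = 1.3696


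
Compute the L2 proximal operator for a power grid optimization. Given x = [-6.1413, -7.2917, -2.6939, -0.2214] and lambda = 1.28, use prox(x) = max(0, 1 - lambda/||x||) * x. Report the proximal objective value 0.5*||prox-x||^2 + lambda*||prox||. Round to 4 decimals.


Step 1: Compute ||x||.
||x|| = 9.9091
Step 2: Compute scaling factor.
scale = max(0, 1 - 1.28/9.9091) = 0.8708
Step 3: prox(x) = [-5.348, -6.3498, -2.3459, -0.1928]
||prox(x)|| = 8.6291
Step 4: Proximal objective.
0.5*||prox-x||^2 = 0.8192
lambda*||prox|| = 11.0452
Total = 11.8645


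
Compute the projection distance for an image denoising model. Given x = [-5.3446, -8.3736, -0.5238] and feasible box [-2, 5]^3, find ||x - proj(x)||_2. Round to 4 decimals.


Project each component onto [-2, 5].
clip(-5.3446) = -2.0, clip(-8.3736) = -2.0, clip(-0.5238) = -0.5238
Projection = [-2.0, -2.0, -0.5238]
Squared diffs: [11.1863, 40.6228, 0.0]
Distance = sqrt(51.8091) = 7.1979


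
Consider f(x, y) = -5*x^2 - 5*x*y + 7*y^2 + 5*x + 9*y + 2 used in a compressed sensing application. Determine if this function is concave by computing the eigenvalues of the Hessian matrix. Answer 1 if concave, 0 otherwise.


The Hessian of f(x,y) = -5*x^2 - 5*x*y + 7*y^2 + 5*x + 9*y + 2 is:
H = [[-10, -5], [-5, 14]]
Trace = -10 + 14 = 4
Determinant = -10*14 - (-5)^2 = -165
Discriminant = (4)^2 - 4*-165 = 676.0
Eigenvalues: lambda_1 = -11.0, lambda_2 = 15.0
The function is not concave.

0


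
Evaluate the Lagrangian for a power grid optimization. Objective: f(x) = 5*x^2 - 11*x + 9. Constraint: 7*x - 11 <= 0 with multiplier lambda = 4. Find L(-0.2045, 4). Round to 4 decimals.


Step 1: Evaluate f(x).
f(-0.2045) = 5*(-0.2045)^2 - 11*(-0.2045) + 9 = 11.4586
Step 2: Evaluate g(x).
g(-0.2045) = 7*-0.2045 - 11 = -12.4315
Step 3: Compute Lagrangian.
L = 11.4586 + 4*-12.4315 = -38.2674


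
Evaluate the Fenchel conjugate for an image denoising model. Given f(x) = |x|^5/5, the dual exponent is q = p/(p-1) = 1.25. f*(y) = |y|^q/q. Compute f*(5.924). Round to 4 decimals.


The conjugate exponent q satisfies 1/p + 1/q = 1.
p = 5, so q = 5/(5 - 1) = 1.25
|y|^q = 5.924^1.25 = 9.2421
f*(5.924) = 9.2421 / 1.25 = 7.3936


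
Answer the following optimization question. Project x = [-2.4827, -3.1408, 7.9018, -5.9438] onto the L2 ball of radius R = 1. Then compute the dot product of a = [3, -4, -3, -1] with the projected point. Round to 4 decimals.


Step 1: Compute ||x|| (intermediates to 6 decimals).
||x|| = sqrt((-2.4827)^2 + (-3.1408)^2 + 7.9018^2 + (-5.9438)^2) = 10.667503
Step 2: Project.
Since ||x|| > R, scale = R/||x|| = 1/10.667503 = 0.093743, proj(x) = scale * x
proj(x) = [-0.232736, -0.294428, 0.740738, -0.55719]
Step 3: Dot product.
a^T * proj(x) = 3*(-0.232736) - 4*(-0.294428) - 3*0.740738 - 1*(-0.55719) = -1.1855


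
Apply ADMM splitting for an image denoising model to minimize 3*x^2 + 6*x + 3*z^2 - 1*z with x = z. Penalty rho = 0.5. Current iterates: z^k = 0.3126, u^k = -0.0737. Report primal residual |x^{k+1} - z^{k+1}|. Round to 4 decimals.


ADMM iteration with rho = 0.5, z^k = 0.3126, u^k = -0.0737
Step 1: x-update.
Minimize 3*x^2 + 6*x + (0.5/2)*(x - 0.3126 - 0.0737)^2
FOC: (2*3 + 0.5)*x = -6 + 0.5*(0.3126 + 0.0737)
x^{k+1} = -0.8934
Step 2: z-update.
Minimize 3*z^2 - 1*z + (0.5/2)*(-0.8934 - z - 0.0737)^2
FOC: (2*3 + 0.5)*z = 1 + 0.5*(-0.8934 - 0.0737)
z^{k+1} = 0.0795
Step 3: u-update.
u^{k+1} = -0.0737 - 0.8934 - 0.0795 = -1.0465
Step 4: Primal residual = |-0.8934 - 0.0795| = 0.9728


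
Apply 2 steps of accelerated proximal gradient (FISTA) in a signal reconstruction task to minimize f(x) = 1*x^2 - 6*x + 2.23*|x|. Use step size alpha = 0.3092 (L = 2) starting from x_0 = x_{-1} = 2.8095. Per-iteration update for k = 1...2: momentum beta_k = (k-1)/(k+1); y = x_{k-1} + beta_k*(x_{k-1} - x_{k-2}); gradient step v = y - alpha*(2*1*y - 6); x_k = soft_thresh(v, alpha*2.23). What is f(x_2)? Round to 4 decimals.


FISTA on f(x) = 1*x^2 - 6*x + 2.23*|x|
L = 2, alpha = 0.3092
Iteration 1: beta = 0.0, y = 2.8095 + 0.0*(2.8095 - 2.8095) = 2.8095
  grad(y) = -0.381, v = y - alpha*grad = 2.9273
  prox(v) = soft_thresh(2.9273, 0.6895) = 2.2378
Iteration 2: beta = 0.3333, y = 2.2378 + 0.3333*(2.2378 - 2.8095) = 2.0472
  grad(y) = -1.9056, v = y - alpha*grad = 2.6364
  prox(v) = soft_thresh(2.6364, 0.6895) = 1.9469
f(x_2) = 1*1.9469^2 - 6*1.9469 + 2.23*|1.9469| = -3.5494


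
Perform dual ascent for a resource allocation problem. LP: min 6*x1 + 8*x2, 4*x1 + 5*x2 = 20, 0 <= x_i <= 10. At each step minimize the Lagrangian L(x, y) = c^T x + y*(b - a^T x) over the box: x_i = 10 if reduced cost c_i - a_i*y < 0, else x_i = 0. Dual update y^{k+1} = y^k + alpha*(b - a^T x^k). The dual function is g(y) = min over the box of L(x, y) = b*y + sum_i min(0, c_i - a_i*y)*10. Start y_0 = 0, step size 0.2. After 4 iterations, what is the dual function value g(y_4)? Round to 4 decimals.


Dual ascent for LP: min 6*x1 + 8*x2, 4*x1 + 5*x2 = 20, 0 <= x_i <= 10
Step 1: y^k = 0.0, reduced costs: (6.0, 8.0)
  x^k = (0.0, 0.0), subgradient = b - a^T x = 20.0
  y^{k+1} = 0.0 + 0.2*20.0 = 4.0
Step 2: y^k = 4.0, reduced costs: (-10.0, -12.0)
  x^k = (10.0, 10.0), subgradient = b - a^T x = -70.0
  y^{k+1} = 4.0 + 0.2*-70.0 = -10.0
Step 3: y^k = -10.0, reduced costs: (46.0, 58.0)
  x^k = (0.0, 0.0), subgradient = b - a^T x = 20.0
  y^{k+1} = -10.0 + 0.2*20.0 = -6.0
Step 4: y^k = -6.0, reduced costs: (30.0, 38.0)
  x^k = (0.0, 0.0), subgradient = b - a^T x = 20.0
  y^{k+1} = -6.0 + 0.2*20.0 = -2.0
Dual objective at y_4 = -2.0: reduced costs (14.0, 18.0), box minimizer x = (0.0, 0.0)
g(y_4) = b*y + (c1 - a1*y)*x1 + (c2 - a2*y)*x2 = 20*(-2.0) + 14.0*0.0 + 18.0*0.0 = -40.0 + 0.0 + 0.0 = -40.0


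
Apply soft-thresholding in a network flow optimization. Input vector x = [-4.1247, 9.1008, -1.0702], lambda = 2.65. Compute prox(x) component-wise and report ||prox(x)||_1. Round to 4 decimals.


Soft-thresholding with lambda = 2.65:
prox(-4.1247) = sign(-4.1247)*max(|-4.1247| - 2.65, 0) = -1.4747
prox(9.1008) = sign(9.1008)*max(|9.1008| - 2.65, 0) = 6.4508
prox(-1.0702) = sign(-1.0702)*max(|-1.0702| - 2.65, 0) = 0.0
prox(x) = [-1.4747, 6.4508, 0.0]
||prox(x)||_1 = 1.4747 + 6.4508 + 0.0 = 7.9255


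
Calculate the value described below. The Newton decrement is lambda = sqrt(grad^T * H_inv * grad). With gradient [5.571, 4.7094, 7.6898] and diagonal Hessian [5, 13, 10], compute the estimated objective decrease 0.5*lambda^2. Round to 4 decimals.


Step 1: H is diagonal, so H^(-1) * g = [1.1142, 0.3623, 0.769].
Step 2: g^T H^(-1) g = sum_i g_i^2 / H_ii
  = (5.571)^2/5 + (4.7094)^2/13 + (7.6898)^2/10
  = 6.2072 + 1.706 + 5.9133 = 13.8265
Step 3: Objective decrease = 0.5 * g^T H^(-1) g = 6.9133


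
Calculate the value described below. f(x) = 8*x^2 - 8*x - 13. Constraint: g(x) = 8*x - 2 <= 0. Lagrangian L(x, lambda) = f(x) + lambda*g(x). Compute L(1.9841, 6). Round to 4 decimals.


Step 1: Evaluate f(x).
f(1.9841) = 8*1.9841^2 - 8*1.9841 - 13 = 2.6204
Step 2: Evaluate g(x).
g(1.9841) = 8*1.9841 - 2 = 13.8728
Step 3: Compute Lagrangian.
L = 2.6204 + 6*13.8728 = 85.8572


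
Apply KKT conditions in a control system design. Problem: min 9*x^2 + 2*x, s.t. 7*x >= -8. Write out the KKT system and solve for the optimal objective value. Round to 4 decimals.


Step 1: Try lambda = 0 (constraint inactive).
Stationarity: 2*9*x + 2 = 0
x* = -2/(2*9) = -1/9 = -0.1111 (rounded; the exact value -1/9 is used below)
Check constraint: 7*-0.1111 = -0.7777 >= -8 -- satisfied.
Step 2: Compute optimal value.
f(x*) = 9*(-1/9)^2 + 2*(-1/9) = -0.1111


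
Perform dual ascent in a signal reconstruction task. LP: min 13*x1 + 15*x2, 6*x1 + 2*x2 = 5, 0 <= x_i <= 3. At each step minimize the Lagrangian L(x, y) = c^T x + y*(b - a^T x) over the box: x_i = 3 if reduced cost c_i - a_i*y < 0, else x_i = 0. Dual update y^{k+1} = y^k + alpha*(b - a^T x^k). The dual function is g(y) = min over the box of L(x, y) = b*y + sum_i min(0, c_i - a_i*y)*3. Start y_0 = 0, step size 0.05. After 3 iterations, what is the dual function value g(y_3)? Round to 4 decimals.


Dual ascent for LP: min 13*x1 + 15*x2, 6*x1 + 2*x2 = 5, 0 <= x_i <= 3
Step 1: y^k = 0.0, reduced costs: (13.0, 15.0)
  x^k = (0.0, 0.0), subgradient = b - a^T x = 5.0
  y^{k+1} = 0.0 + 0.05*5.0 = 0.25
Step 2: y^k = 0.25, reduced costs: (11.5, 14.5)
  x^k = (0.0, 0.0), subgradient = b - a^T x = 5.0
  y^{k+1} = 0.25 + 0.05*5.0 = 0.5
Step 3: y^k = 0.5, reduced costs: (10.0, 14.0)
  x^k = (0.0, 0.0), subgradient = b - a^T x = 5.0
  y^{k+1} = 0.5 + 0.05*5.0 = 0.75
Dual objective at y_3 = 0.75: reduced costs (8.5, 13.5), box minimizer x = (0.0, 0.0)
g(y_3) = b*y + (c1 - a1*y)*x1 + (c2 - a2*y)*x2 = 5*0.75 + 8.5*0.0 + 13.5*0.0 = 3.75 + 0.0 + 0.0 = 3.75


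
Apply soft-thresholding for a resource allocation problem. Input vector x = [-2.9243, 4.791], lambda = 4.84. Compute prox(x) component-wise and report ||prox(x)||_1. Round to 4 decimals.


Soft-thresholding with lambda = 4.84:
prox(-2.9243) = sign(-2.9243)*max(|-2.9243| - 4.84, 0) = 0.0
prox(4.791) = sign(4.791)*max(|4.791| - 4.84, 0) = 0.0
prox(x) = [0.0, 0.0]
||prox(x)||_1 = 0.0 + 0.0 = 0.0


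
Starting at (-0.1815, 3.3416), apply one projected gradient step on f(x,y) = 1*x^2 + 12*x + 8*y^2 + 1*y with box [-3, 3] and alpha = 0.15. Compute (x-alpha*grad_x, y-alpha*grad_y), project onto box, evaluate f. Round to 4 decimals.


Step 1: Compute gradient at (-0.1815, 3.3416).
grad_x = 2*1*-0.1815 + 12 = 11.637
grad_y = 2*8*3.3416 + 1 = 54.4656
Step 2: Gradient step.
x_raw = -0.1815 - 0.15*11.637 = -1.9271
y_raw = 3.3416 - 0.15*54.4656 = -4.8282
Step 3: Project onto [-3, 3].
x_proj = clip(-1.9271) = -1.9271
y_proj = clip(-4.8282) = -3.0
Step 4: Evaluate f.
f(-1.9271, -3.0) = 49.5889


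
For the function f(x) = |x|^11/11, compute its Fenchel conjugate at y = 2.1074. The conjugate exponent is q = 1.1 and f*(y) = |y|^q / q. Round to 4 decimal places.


The conjugate exponent q satisfies 1/p + 1/q = 1.
p = 11, so q = 11/(11 - 1) = 1.1
|y|^q = 2.1074^1.1 = 2.2705
f*(2.1074) = 2.2705 / 1.1 = 2.0641


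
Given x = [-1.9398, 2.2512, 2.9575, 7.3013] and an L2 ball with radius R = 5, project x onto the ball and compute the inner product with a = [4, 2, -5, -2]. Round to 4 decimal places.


Step 1: Compute ||x|| (intermediates to 6 decimals).
||x|| = sqrt((-1.9398)^2 + 2.2512^2 + 2.9575^2 + 7.3013^2) = 8.419413
Step 2: Project.
Since ||x|| > R, scale = R/||x|| = 5/8.419413 = 0.593866, proj(x) = scale * x
proj(x) = [-1.151981, 1.336911, 1.756359, 4.335994]
Step 3: Dot product.
a^T * proj(x) = 4*(-1.151981) + 2*1.336911 - 5*1.756359 - 2*4.335994 = -19.3879


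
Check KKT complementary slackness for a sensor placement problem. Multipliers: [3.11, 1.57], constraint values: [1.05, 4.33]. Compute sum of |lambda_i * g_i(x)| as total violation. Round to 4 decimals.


KKT complementary slackness check:
lambda_1 * g_1 = 3.11 * 1.05 = 3.2655
lambda_2 * g_2 = 1.57 * 4.33 = 6.7981
Total violation = 3.2655 + 6.7981 = 10.0636


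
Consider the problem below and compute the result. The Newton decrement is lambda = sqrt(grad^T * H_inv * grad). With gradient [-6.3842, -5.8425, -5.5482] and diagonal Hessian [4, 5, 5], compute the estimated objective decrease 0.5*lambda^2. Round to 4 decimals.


Step 1: H is diagonal, so H^(-1) * g = [-1.5961, -1.1685, -1.1096].
Step 2: g^T H^(-1) g = sum_i g_i^2 / H_ii
  = (-6.3842)^2/4 + (-5.8425)^2/5 + (-5.5482)^2/5
  = 10.1895 + 6.827 + 6.1565 = 23.173
Step 3: Objective decrease = 0.5 * g^T H^(-1) g = 11.5865


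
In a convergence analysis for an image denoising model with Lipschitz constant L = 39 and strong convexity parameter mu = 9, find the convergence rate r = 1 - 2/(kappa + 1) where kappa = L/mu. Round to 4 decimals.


Step 1: Compute the condition number.
kappa = L/mu = 39/9 = 4.3333
Step 2: Compute the convergence rate.
r = 1 - 2/(kappa + 1) = 1 - 2*mu/(L + mu) = (L - mu)/(L + mu) = 30/48 = 0.625


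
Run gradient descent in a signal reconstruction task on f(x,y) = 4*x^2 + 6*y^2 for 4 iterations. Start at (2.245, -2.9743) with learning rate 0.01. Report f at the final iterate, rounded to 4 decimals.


Gradient descent on f(x,y) = 4*x^2 + 6*y^2.
Starting point: (2.245, -2.9743), alpha = 0.01
Step 1: grad_x = 2*4*2.245 = 17.96, grad_y = 2*6*-2.9743 = -35.6916
  x_1 = 2.245 - 0.01*17.96 = 2.0654
  y_1 = -2.9743 - 0.01*-35.6916 = -2.6174
Step 2: grad_x = 2*4*2.0654 = 16.5232, grad_y = 2*6*-2.6174 = -31.4086
  x_2 = 2.0654 - 0.01*16.5232 = 1.9002
  y_2 = -2.6174 - 0.01*-31.4086 = -2.3033
Step 3: grad_x = 2*4*1.9002 = 15.2013, grad_y = 2*6*-2.3033 = -27.6396
  x_3 = 1.9002 - 0.01*15.2013 = 1.7482
  y_3 = -2.3033 - 0.01*-27.6396 = -2.0269
Step 4: grad_x = 2*4*1.7482 = 13.9852, grad_y = 2*6*-2.0269 = -24.3228
  x_4 = 1.7482 - 0.01*13.9852 = 1.6083
  y_4 = -2.0269 - 0.01*-24.3228 = -1.7837
f(1.6083, -1.7837) = 4*1.6083^2 + 6*(-1.7837)^2 = 29.4355


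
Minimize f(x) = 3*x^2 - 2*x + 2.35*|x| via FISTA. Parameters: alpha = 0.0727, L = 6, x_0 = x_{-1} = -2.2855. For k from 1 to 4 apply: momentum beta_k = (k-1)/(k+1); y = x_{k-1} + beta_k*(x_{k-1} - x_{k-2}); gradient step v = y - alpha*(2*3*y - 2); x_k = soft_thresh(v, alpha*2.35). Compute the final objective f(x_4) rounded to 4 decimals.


FISTA on f(x) = 3*x^2 - 2*x + 2.35*|x|
L = 6, alpha = 0.0727
Iteration 1: beta = 0.0, y = -2.2855 + 0.0*(-2.2855 + 2.2855) = -2.2855
  grad(y) = -15.713, v = y - alpha*grad = -1.1432
  prox(v) = soft_thresh(-1.1432, 0.1708) = -0.9723
Iteration 2: beta = 0.3333, y = -0.9723 + 0.3333*(-0.9723 + 2.2855) = -0.5346
  grad(y) = -5.2076, v = y - alpha*grad = -0.156
  prox(v) = soft_thresh(-0.156, 0.1708) = 0.0
Iteration 3: beta = 0.5, y = 0.0 + 0.5*(0.0 + 0.9723) = 0.4862
  grad(y) = 0.917, v = y - alpha*grad = 0.4195
  prox(v) = soft_thresh(0.4195, 0.1708) = 0.2487
Iteration 4: beta = 0.6, y = 0.2487 + 0.6*(0.2487 - 0.0) = 0.3978
  grad(y) = 0.3871, v = y - alpha*grad = 0.3697
  prox(v) = soft_thresh(0.3697, 0.1708) = 0.1989
f(x_4) = 3*0.1989^2 - 2*0.1989 + 2.35*|0.1989| = 0.1882


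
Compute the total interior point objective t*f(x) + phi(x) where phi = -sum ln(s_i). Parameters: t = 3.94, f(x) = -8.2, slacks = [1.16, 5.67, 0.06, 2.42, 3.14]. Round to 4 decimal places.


Step 1: Compute log-barrier.
ln values: [0.1484, 1.7352, -2.8134, 0.8838, 1.1442]
phi = -(0.1484 + 1.7352 - 2.8134 + 0.8838 + 1.1442) = -1.0982
Step 2: Compute augmented objective.
t*f(x) = 3.94*-8.2 = -32.308
Total = -32.308 - 1.0982 = -33.4062


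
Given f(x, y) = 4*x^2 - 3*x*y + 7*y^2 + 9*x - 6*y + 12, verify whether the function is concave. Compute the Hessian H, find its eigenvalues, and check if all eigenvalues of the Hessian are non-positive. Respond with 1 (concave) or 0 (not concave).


The Hessian of f(x,y) = 4*x^2 - 3*x*y + 7*y^2 + 9*x - 6*y + 12 is:
H = [[8, -3], [-3, 14]]
Trace = 8 + 14 = 22
Determinant = 8*14 - (-3)^2 = 103
Discriminant = (22)^2 - 4*103 = 72.0
Eigenvalues: lambda_1 = 6.7574, lambda_2 = 15.2426
The function is not concave.

0


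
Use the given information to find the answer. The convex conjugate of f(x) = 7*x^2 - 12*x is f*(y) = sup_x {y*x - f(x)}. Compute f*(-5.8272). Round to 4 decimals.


f*(y) = sup_x {y*x - a*x^2 - b*x} = sup_x {(y-b)*x - a*x^2}
FOC: (y - b) - 2a*x = 0 => x* = (y - b)/(2a)
x* = (-5.8272 + 12)/(2*7) = 0.4409
f*(-5.8272) = (y-b)^2/(4a) = (-5.8272 + 12)^2/(4*7)
= 38.1035/28 = 1.3608


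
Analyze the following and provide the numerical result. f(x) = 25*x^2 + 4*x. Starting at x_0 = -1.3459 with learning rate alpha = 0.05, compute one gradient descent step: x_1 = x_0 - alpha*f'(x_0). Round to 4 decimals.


We compute the gradient at x_0 and apply the update.
f'(x) = 50*x + 4
f'(-1.3459) = 50*-1.3459 + 4 = -63.295
x_1 = -1.3459 - 0.05*-63.295 = 1.8189


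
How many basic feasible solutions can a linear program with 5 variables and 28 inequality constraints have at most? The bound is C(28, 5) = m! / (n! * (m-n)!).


Each vertex corresponds to some choice of n active constraints out of m, so the number of vertices is at most C(m, n) = m! / (n!(m-n)!).
m = 28, n = 5
Numerator: 28 * 27 * 26 * 25 * 24
Denominator: 5! = 120
C(28, 5) = 98280


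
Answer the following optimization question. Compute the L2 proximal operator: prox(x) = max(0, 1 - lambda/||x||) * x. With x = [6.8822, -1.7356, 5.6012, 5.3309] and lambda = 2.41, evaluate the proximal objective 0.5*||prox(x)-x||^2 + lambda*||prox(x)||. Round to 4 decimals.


Step 1: Compute ||x||.
||x|| = 10.4961
Step 2: Compute scaling factor.
scale = max(0, 1 - 2.41/10.4961) = 0.7704
Step 3: prox(x) = [5.302, -1.3371, 4.3151, 4.1069]
||prox(x)|| = 8.0861
Step 4: Proximal objective.
0.5*||prox-x||^2 = 2.9041
lambda*||prox|| = 19.4875
Total = 22.3916


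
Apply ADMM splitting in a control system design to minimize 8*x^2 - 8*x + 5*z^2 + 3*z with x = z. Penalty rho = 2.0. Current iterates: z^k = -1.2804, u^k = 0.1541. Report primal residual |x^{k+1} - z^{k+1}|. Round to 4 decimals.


ADMM iteration with rho = 2.0, z^k = -1.2804, u^k = 0.1541
Step 1: x-update.
Minimize 8*x^2 - 8*x + (2.0/2)*(x + 1.2804 + 0.1541)^2
FOC: (2*8 + 2.0)*x = 8 + 2.0*(-1.2804 - 0.1541)
x^{k+1} = 0.2851
Step 2: z-update.
Minimize 5*z^2 + 3*z + (2.0/2)*(0.2851 - z + 0.1541)^2
FOC: (2*5 + 2.0)*z = -3 + 2.0*(0.2851 + 0.1541)
z^{k+1} = -0.1768
Step 3: u-update.
u^{k+1} = 0.1541 + 0.2851 + 0.1768 = 0.616
Step 4: Primal residual = |0.2851 + 0.1768| = 0.4619


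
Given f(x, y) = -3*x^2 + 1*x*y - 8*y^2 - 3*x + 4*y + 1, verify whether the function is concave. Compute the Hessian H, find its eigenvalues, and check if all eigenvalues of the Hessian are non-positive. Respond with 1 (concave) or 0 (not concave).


The Hessian of f(x,y) = -3*x^2 + 1*x*y - 8*y^2 - 3*x + 4*y + 1 is:
H = [[-6, 1], [1, -16]]
Trace = -6 - 16 = -22
Determinant = -6*-16 - (1)^2 = 95
Discriminant = (-22)^2 - 4*95 = 104.0
Eigenvalues: lambda_1 = -16.099, lambda_2 = -5.901
The function is concave.

1


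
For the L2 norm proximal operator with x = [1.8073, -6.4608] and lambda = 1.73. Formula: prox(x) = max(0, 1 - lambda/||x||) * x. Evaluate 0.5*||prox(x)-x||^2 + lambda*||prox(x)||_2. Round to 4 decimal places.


Step 1: Compute ||x||.
||x|| = 6.7088
Step 2: Compute scaling factor.
scale = max(0, 1 - 1.73/6.7088) = 0.7421
Step 3: prox(x) = [1.3413, -4.7948]
||prox(x)|| = 4.9788
Step 4: Proximal objective.
0.5*||prox-x||^2 = 1.4965
lambda*||prox|| = 8.6133
Total = 10.1098


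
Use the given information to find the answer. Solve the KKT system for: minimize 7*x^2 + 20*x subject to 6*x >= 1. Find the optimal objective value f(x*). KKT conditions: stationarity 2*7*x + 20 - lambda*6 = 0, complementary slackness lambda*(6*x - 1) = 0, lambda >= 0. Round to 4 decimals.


Step 1: Try lambda = 0 (constraint inactive).
x_unc = -20/(2*7) = -1.4286
Check: 6*-1.4286 = -8.5716 < 1 -- violated!
Step 2: Constraint must be active: 6*x = 1
x* = 1/6 = 0.1667 (rounded; the exact value 1/6 is used below)
lambda = (2*7*(1/6) + 20)/6 = 3.7222
Step 3: Compute optimal value.
f(x*) = 7*(1/6)^2 + 20*(1/6) = 3.5278


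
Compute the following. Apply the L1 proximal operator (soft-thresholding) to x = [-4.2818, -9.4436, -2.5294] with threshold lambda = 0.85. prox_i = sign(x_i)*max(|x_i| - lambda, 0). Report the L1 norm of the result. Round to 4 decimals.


Soft-thresholding with lambda = 0.85:
prox(-4.2818) = sign(-4.2818)*max(|-4.2818| - 0.85, 0) = -3.4318
prox(-9.4436) = sign(-9.4436)*max(|-9.4436| - 0.85, 0) = -8.5936
prox(-2.5294) = sign(-2.5294)*max(|-2.5294| - 0.85, 0) = -1.6794
prox(x) = [-3.4318, -8.5936, -1.6794]
||prox(x)||_1 = 3.4318 + 8.5936 + 1.6794 = 13.7048


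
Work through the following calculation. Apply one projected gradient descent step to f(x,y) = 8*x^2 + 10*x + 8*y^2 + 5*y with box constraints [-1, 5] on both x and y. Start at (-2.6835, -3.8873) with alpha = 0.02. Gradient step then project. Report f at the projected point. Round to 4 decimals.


Step 1: Compute gradient at (-2.6835, -3.8873).
grad_x = 2*8*-2.6835 + 10 = -32.936
grad_y = 2*8*-3.8873 + 5 = -57.1968
Step 2: Gradient step.
x_raw = -2.6835 - 0.02*-32.936 = -2.0248
y_raw = -3.8873 - 0.02*-57.1968 = -2.7434
Step 3: Project onto [-1, 5].
x_proj = clip(-2.0248) = -1.0
y_proj = clip(-2.7434) = -1.0
Step 4: Evaluate f.
f(-1.0, -1.0) = 1.0


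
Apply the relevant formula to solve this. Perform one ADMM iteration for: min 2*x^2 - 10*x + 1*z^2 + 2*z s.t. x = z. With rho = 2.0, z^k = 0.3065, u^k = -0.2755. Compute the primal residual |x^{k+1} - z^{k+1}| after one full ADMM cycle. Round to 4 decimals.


ADMM iteration with rho = 2.0, z^k = 0.3065, u^k = -0.2755
Step 1: x-update.
Minimize 2*x^2 - 10*x + (2.0/2)*(x - 0.3065 - 0.2755)^2
FOC: (2*2 + 2.0)*x = 10 + 2.0*(0.3065 + 0.2755)
x^{k+1} = 1.8607
Step 2: z-update.
Minimize 1*z^2 + 2*z + (2.0/2)*(1.8607 - z - 0.2755)^2
FOC: (2*1 + 2.0)*z = -2 + 2.0*(1.8607 - 0.2755)
z^{k+1} = 0.2926
Step 3: u-update.
u^{k+1} = -0.2755 + 1.8607 - 0.2926 = 1.2926
Step 4: Primal residual = |1.8607 - 0.2926| = 1.5681


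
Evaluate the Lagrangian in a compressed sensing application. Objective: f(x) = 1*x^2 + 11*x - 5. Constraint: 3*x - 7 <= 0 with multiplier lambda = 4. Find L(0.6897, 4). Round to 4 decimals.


Step 1: Evaluate f(x).
f(0.6897) = 1*0.6897^2 + 11*0.6897 - 5 = 3.0624
Step 2: Evaluate g(x).
g(0.6897) = 3*0.6897 - 7 = -4.9309
Step 3: Compute Lagrangian.
L = 3.0624 + 4*-4.9309 = -16.6612


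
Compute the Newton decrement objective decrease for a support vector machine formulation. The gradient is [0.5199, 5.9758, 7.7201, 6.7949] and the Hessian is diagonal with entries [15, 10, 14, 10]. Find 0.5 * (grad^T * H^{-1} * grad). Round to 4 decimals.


Step 1: H is diagonal, so H^(-1) * g = [0.0347, 0.5976, 0.5514, 0.6795].
Step 2: g^T H^(-1) g = sum_i g_i^2 / H_ii
  = (0.5199)^2/15 + (5.9758)^2/10 + (7.7201)^2/14 + (6.7949)^2/10
  = 0.018 + 3.571 + 4.2571 + 4.6171 = 12.4632
Step 3: Objective decrease = 0.5 * g^T H^(-1) g = 6.2316


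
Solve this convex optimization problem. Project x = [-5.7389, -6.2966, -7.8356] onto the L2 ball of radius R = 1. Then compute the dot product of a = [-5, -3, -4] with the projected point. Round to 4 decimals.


Step 1: Compute ||x|| (intermediates to 6 decimals).
||x|| = sqrt((-5.7389)^2 + (-6.2966)^2 + (-7.8356)^2) = 11.57492
Step 2: Project.
Since ||x|| > R, scale = R/||x|| = 1/11.57492 = 0.086394, proj(x) = scale * x
proj(x) = [-0.495807, -0.543988, -0.676949]
Step 3: Dot product.
a^T * proj(x) = -5*(-0.495807) - 3*(-0.543988) - 4*(-0.676949) = 6.8188


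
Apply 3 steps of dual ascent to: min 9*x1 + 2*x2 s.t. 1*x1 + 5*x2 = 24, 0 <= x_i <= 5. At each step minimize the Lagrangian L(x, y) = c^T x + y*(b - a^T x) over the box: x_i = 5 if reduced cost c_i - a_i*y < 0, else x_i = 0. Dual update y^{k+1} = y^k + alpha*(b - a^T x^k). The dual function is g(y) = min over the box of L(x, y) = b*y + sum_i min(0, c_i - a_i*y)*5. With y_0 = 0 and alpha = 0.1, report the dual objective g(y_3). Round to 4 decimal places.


Dual ascent for LP: min 9*x1 + 2*x2, 1*x1 + 5*x2 = 24, 0 <= x_i <= 5
Step 1: y^k = 0.0, reduced costs: (9.0, 2.0)
  x^k = (0.0, 0.0), subgradient = b - a^T x = 24.0
  y^{k+1} = 0.0 + 0.1*24.0 = 2.4
Step 2: y^k = 2.4, reduced costs: (6.6, -10.0)
  x^k = (0.0, 5.0), subgradient = b - a^T x = -1.0
  y^{k+1} = 2.4 + 0.1*-1.0 = 2.3
Step 3: y^k = 2.3, reduced costs: (6.7, -9.5)
  x^k = (0.0, 5.0), subgradient = b - a^T x = -1.0
  y^{k+1} = 2.3 + 0.1*-1.0 = 2.2
Dual objective at y_3 = 2.2: reduced costs (6.8, -9.0), box minimizer x = (0.0, 5.0)
g(y_3) = b*y + (c1 - a1*y)*x1 + (c2 - a2*y)*x2 = 24*2.2 + 6.8*0.0 + (-9.0)*5.0 = 52.8 + 0.0 - 45.0 = 7.8


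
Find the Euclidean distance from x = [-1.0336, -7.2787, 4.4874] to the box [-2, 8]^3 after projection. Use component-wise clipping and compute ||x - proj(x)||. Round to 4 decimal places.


Project each component onto [-2, 8].
clip(-1.0336) = -1.0336, clip(-7.2787) = -2.0, clip(4.4874) = 4.4874
Projection = [-1.0336, -2.0, 4.4874]
Squared diffs: [0.0, 27.8647, 0.0]
Distance = sqrt(27.8647) = 5.2787


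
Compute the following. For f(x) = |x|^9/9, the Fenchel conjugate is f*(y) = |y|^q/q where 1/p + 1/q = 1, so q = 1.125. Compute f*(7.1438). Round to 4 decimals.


The conjugate exponent q satisfies 1/p + 1/q = 1.
p = 9, so q = 9/(9 - 1) = 1.125
|y|^q = 7.1438^1.125 = 9.1342
f*(7.1438) = 9.1342 / 1.125 = 8.1193


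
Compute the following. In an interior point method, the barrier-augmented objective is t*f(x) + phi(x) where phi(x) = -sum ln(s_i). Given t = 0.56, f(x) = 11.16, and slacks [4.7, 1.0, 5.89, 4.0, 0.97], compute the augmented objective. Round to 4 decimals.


Step 1: Compute log-barrier.
ln values: [1.5476, 0.0, 1.7733, 1.3863, -0.0305]
phi = -(1.5476 + 0.0 + 1.7733 + 1.3863 - 0.0305) = -4.6767
Step 2: Compute augmented objective.
t*f(x) = 0.56*11.16 = 6.2496
Total = 6.2496 - 4.6767 = 1.5729


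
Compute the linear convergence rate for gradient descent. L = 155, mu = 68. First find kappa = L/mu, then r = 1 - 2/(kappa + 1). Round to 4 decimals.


Step 1: Compute the condition number.
kappa = L/mu = 155/68 = 2.2794
Step 2: Compute the convergence rate.
r = 1 - 2/(kappa + 1) = 1 - 2*mu/(L + mu) = (L - mu)/(L + mu) = 87/223 = 0.3901


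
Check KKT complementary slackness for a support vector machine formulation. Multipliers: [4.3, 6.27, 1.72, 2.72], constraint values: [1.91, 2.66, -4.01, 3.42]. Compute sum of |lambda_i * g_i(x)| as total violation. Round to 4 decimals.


KKT complementary slackness check:
lambda_1 * g_1 = 4.3 * 1.91 = 8.213
lambda_2 * g_2 = 6.27 * 2.66 = 16.6782
lambda_3 * g_3 = 1.72 * -4.01 = -6.8972
lambda_4 * g_4 = 2.72 * 3.42 = 9.3024
Total violation = 8.213 + 16.6782 + 6.8972 + 9.3024 = 41.0908


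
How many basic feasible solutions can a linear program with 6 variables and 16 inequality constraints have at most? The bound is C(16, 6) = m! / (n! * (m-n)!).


Each vertex corresponds to some choice of n active constraints out of m, so the number of vertices is at most C(m, n) = m! / (n!(m-n)!).
m = 16, n = 6
Numerator: 16 * 15 * 14 * 13 * 12 * 11
Denominator: 6! = 720
C(16, 6) = 8008


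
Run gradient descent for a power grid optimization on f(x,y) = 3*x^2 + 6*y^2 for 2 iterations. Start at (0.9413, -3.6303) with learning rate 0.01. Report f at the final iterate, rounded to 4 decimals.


Gradient descent on f(x,y) = 3*x^2 + 6*y^2.
Starting point: (0.9413, -3.6303), alpha = 0.01
Step 1: grad_x = 2*3*0.9413 = 5.6478, grad_y = 2*6*-3.6303 = -43.5636
  x_1 = 0.9413 - 0.01*5.6478 = 0.8848
  y_1 = -3.6303 - 0.01*-43.5636 = -3.1947
Step 2: grad_x = 2*3*0.8848 = 5.3089, grad_y = 2*6*-3.1947 = -38.336
  x_2 = 0.8848 - 0.01*5.3089 = 0.8317
  y_2 = -3.1947 - 0.01*-38.336 = -2.8113
f(0.8317, -2.8113) = 3*0.8317^2 + 6*(-2.8113)^2 = 49.4959


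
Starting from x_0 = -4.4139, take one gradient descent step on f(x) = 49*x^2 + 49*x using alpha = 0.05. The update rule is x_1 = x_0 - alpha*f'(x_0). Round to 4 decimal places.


We compute the gradient at x_0 and apply the update.
f'(x) = 98*x + 49
f'(-4.4139) = 98*-4.4139 + 49 = -383.5622
x_1 = -4.4139 - 0.05*-383.5622 = 14.7642


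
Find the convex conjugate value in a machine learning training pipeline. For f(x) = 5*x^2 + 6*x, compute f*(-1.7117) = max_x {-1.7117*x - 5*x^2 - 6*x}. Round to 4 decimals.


f*(y) = sup_x {y*x - a*x^2 - b*x} = sup_x {(y-b)*x - a*x^2}
FOC: (y - b) - 2a*x = 0 => x* = (y - b)/(2a)
x* = (-1.7117 - 6)/(2*5) = -0.7712
f*(-1.7117) = (y-b)^2/(4a) = (-1.7117 - 6)^2/(4*5)
= 59.4703/20 = 2.9735


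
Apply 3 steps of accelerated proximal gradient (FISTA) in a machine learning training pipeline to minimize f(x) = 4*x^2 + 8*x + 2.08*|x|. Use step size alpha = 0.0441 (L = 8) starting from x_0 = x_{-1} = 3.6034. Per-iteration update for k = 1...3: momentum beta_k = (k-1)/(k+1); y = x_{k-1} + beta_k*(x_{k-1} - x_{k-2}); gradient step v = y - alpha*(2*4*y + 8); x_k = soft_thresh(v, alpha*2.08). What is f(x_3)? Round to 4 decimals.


FISTA on f(x) = 4*x^2 + 8*x + 2.08*|x|
L = 8, alpha = 0.0441
Iteration 1: beta = 0.0, y = 3.6034 + 0.0*(3.6034 - 3.6034) = 3.6034
  grad(y) = 36.8272, v = y - alpha*grad = 1.9793
  prox(v) = soft_thresh(1.9793, 0.0917) = 1.8876
Iteration 2: beta = 0.3333, y = 1.8876 + 0.3333*(1.8876 - 3.6034) = 1.3157
  grad(y) = 18.5253, v = y - alpha*grad = 0.4987
  prox(v) = soft_thresh(0.4987, 0.0917) = 0.407
Iteration 3: beta = 0.5, y = 0.407 + 0.5*(0.407 - 1.8876) = -0.3333
  grad(y) = 5.3332, v = y - alpha*grad = -0.5685
  prox(v) = soft_thresh(-0.5685, 0.0917) = -0.4768
f(x_3) = 4*(-0.4768)^2 + 8*(-0.4768) + 2.08*|-0.4768| = -1.9133


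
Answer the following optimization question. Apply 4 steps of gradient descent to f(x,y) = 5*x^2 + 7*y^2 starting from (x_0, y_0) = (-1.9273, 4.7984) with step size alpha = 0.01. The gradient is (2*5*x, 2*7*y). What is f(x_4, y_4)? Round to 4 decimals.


Gradient descent on f(x,y) = 5*x^2 + 7*y^2.
Starting point: (-1.9273, 4.7984), alpha = 0.01
Step 1: grad_x = 2*5*-1.9273 = -19.273, grad_y = 2*7*4.7984 = 67.1776
  x_1 = -1.9273 - 0.01*-19.273 = -1.7346
  y_1 = 4.7984 - 0.01*67.1776 = 4.1266
Step 2: grad_x = 2*5*-1.7346 = -17.3457, grad_y = 2*7*4.1266 = 57.7727
  x_2 = -1.7346 - 0.01*-17.3457 = -1.5611
  y_2 = 4.1266 - 0.01*57.7727 = 3.5489
Step 3: grad_x = 2*5*-1.5611 = -15.6111, grad_y = 2*7*3.5489 = 49.6846
  x_3 = -1.5611 - 0.01*-15.6111 = -1.405
  y_3 = 3.5489 - 0.01*49.6846 = 3.0521
Step 4: grad_x = 2*5*-1.405 = -14.05, grad_y = 2*7*3.0521 = 42.7287
  x_4 = -1.405 - 0.01*-14.05 = -1.2645
  y_4 = 3.0521 - 0.01*42.7287 = 2.6248
f(-1.2645, 2.6248) = 5*(-1.2645)^2 + 7*2.6248^2 = 56.2205


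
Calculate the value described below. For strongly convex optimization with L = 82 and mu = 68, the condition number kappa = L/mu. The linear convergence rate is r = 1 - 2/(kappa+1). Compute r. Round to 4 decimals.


Step 1: Compute the condition number.
kappa = L/mu = 82/68 = 1.2059
Step 2: Compute the convergence rate.
r = 1 - 2/(kappa + 1) = 1 - 2*mu/(L + mu) = (L - mu)/(L + mu) = 14/150 = 0.0933


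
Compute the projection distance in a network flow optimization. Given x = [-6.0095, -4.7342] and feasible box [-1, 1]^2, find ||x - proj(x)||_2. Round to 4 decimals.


Project each component onto [-1, 1].
clip(-6.0095) = -1.0, clip(-4.7342) = -1.0
Projection = [-1.0, -1.0]
Squared diffs: [25.0951, 13.9442]
Distance = sqrt(39.0393) = 6.2481


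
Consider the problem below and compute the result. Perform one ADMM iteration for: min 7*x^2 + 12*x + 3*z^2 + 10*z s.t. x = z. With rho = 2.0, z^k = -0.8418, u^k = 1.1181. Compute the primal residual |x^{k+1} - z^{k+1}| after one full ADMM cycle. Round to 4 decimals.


ADMM iteration with rho = 2.0, z^k = -0.8418, u^k = 1.1181
Step 1: x-update.
Minimize 7*x^2 + 12*x + (2.0/2)*(x + 0.8418 + 1.1181)^2
FOC: (2*7 + 2.0)*x = -12 + 2.0*(-0.8418 - 1.1181)
x^{k+1} = -0.995
Step 2: z-update.
Minimize 3*z^2 + 10*z + (2.0/2)*(-0.995 - z + 1.1181)^2
FOC: (2*3 + 2.0)*z = -10 + 2.0*(-0.995 + 1.1181)
z^{k+1} = -1.2192
Step 3: u-update.
u^{k+1} = 1.1181 - 0.995 + 1.2192 = 1.3423
Step 4: Primal residual = |-0.995 + 1.2192| = 0.2242


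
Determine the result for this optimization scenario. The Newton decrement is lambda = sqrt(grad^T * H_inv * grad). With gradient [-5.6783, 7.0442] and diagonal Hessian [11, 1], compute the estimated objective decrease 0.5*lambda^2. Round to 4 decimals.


Step 1: H is diagonal, so H^(-1) * g = [-0.5162, 7.0442].
Step 2: g^T H^(-1) g = sum_i g_i^2 / H_ii
  = (-5.6783)^2/11 + (7.0442)^2/1
  = 2.9312 + 49.6208 = 52.5519
Step 3: Objective decrease = 0.5 * g^T H^(-1) g = 26.276


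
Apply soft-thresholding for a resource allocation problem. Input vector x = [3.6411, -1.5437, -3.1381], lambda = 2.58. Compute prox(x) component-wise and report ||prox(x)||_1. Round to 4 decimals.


Soft-thresholding with lambda = 2.58:
prox(3.6411) = sign(3.6411)*max(|3.6411| - 2.58, 0) = 1.0611
prox(-1.5437) = sign(-1.5437)*max(|-1.5437| - 2.58, 0) = 0.0
prox(-3.1381) = sign(-3.1381)*max(|-3.1381| - 2.58, 0) = -0.5581
prox(x) = [1.0611, 0.0, -0.5581]
||prox(x)||_1 = 1.0611 + 0.0 + 0.5581 = 1.6192


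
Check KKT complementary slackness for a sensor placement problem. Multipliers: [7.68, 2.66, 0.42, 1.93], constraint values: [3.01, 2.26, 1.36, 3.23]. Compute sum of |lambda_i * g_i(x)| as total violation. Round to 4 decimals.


KKT complementary slackness check:
lambda_1 * g_1 = 7.68 * 3.01 = 23.1168
lambda_2 * g_2 = 2.66 * 2.26 = 6.0116
lambda_3 * g_3 = 0.42 * 1.36 = 0.5712
lambda_4 * g_4 = 1.93 * 3.23 = 6.2339
Total violation = 23.1168 + 6.0116 + 0.5712 + 6.2339 = 35.9335
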